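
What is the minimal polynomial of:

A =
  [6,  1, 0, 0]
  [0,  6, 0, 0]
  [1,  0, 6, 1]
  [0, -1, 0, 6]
x^2 - 12*x + 36

The characteristic polynomial is χ_A(x) = (x - 6)^4, so the eigenvalues are known. The minimal polynomial is
  m_A(x) = Π_λ (x − λ)^{k_λ}
where k_λ is the size of the *largest* Jordan block for λ (equivalently, the smallest k with (A − λI)^k v = 0 for every generalised eigenvector v of λ).

  λ = 6: largest Jordan block has size 2, contributing (x − 6)^2

So m_A(x) = (x - 6)^2 = x^2 - 12*x + 36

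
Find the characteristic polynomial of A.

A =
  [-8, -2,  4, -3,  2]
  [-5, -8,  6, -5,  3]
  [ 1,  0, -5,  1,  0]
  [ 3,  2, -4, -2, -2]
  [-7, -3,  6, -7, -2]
x^5 + 25*x^4 + 250*x^3 + 1250*x^2 + 3125*x + 3125

Expanding det(x·I − A) (e.g. by cofactor expansion or by noting that A is similar to its Jordan form J, which has the same characteristic polynomial as A) gives
  χ_A(x) = x^5 + 25*x^4 + 250*x^3 + 1250*x^2 + 3125*x + 3125
which factors as (x + 5)^5. The eigenvalues (with algebraic multiplicities) are λ = -5 with multiplicity 5.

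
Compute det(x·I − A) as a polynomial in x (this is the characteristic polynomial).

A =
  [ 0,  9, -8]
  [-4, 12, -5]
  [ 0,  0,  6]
x^3 - 18*x^2 + 108*x - 216

Expanding det(x·I − A) (e.g. by cofactor expansion or by noting that A is similar to its Jordan form J, which has the same characteristic polynomial as A) gives
  χ_A(x) = x^3 - 18*x^2 + 108*x - 216
which factors as (x - 6)^3. The eigenvalues (with algebraic multiplicities) are λ = 6 with multiplicity 3.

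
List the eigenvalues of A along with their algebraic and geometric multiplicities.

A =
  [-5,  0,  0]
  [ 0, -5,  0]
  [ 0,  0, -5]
λ = -5: alg = 3, geom = 3

Step 1 — factor the characteristic polynomial to read off the algebraic multiplicities:
  χ_A(x) = (x + 5)^3

Step 2 — compute geometric multiplicities via the rank-nullity identity g(λ) = n − rank(A − λI):
  rank(A − (-5)·I) = 0, so dim ker(A − (-5)·I) = n − 0 = 3

Summary:
  λ = -5: algebraic multiplicity = 3, geometric multiplicity = 3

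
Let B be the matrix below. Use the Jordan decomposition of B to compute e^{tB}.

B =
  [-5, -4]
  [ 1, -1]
e^{tB} =
  [-2*t*exp(-3*t) + exp(-3*t), -4*t*exp(-3*t)]
  [t*exp(-3*t), 2*t*exp(-3*t) + exp(-3*t)]

Strategy: write B = P · J · P⁻¹ where J is a Jordan canonical form, so e^{tB} = P · e^{tJ} · P⁻¹, and e^{tJ} can be computed block-by-block.

B has Jordan form
J =
  [-3,  1]
  [ 0, -3]
(up to reordering of blocks).

Per-block formulas:
  For a 2×2 Jordan block J_2(-3): exp(t · J_2(-3)) = e^(-3t)·(I + t·N), where N is the 2×2 nilpotent shift.

After assembling e^{tJ} and conjugating by P, we get:

e^{tB} =
  [-2*t*exp(-3*t) + exp(-3*t), -4*t*exp(-3*t)]
  [t*exp(-3*t), 2*t*exp(-3*t) + exp(-3*t)]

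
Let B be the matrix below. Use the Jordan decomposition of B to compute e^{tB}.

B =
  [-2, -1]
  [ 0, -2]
e^{tB} =
  [exp(-2*t), -t*exp(-2*t)]
  [0, exp(-2*t)]

Strategy: write B = P · J · P⁻¹ where J is a Jordan canonical form, so e^{tB} = P · e^{tJ} · P⁻¹, and e^{tJ} can be computed block-by-block.

B has Jordan form
J =
  [-2,  1]
  [ 0, -2]
(up to reordering of blocks).

Per-block formulas:
  For a 2×2 Jordan block J_2(-2): exp(t · J_2(-2)) = e^(-2t)·(I + t·N), where N is the 2×2 nilpotent shift.

After assembling e^{tJ} and conjugating by P, we get:

e^{tB} =
  [exp(-2*t), -t*exp(-2*t)]
  [0, exp(-2*t)]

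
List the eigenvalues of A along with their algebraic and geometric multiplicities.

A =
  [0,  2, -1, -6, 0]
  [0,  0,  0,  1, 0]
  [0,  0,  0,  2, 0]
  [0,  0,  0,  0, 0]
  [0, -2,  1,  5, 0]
λ = 0: alg = 5, geom = 3

Step 1 — factor the characteristic polynomial to read off the algebraic multiplicities:
  χ_A(x) = x^5

Step 2 — compute geometric multiplicities via the rank-nullity identity g(λ) = n − rank(A − λI):
  rank(A − (0)·I) = 2, so dim ker(A − (0)·I) = n − 2 = 3

Summary:
  λ = 0: algebraic multiplicity = 5, geometric multiplicity = 3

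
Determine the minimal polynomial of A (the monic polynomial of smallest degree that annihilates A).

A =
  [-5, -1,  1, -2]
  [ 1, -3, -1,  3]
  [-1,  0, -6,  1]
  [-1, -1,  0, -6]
x^2 + 10*x + 25

The characteristic polynomial is χ_A(x) = (x + 5)^4, so the eigenvalues are known. The minimal polynomial is
  m_A(x) = Π_λ (x − λ)^{k_λ}
where k_λ is the size of the *largest* Jordan block for λ (equivalently, the smallest k with (A − λI)^k v = 0 for every generalised eigenvector v of λ).

  λ = -5: largest Jordan block has size 2, contributing (x + 5)^2

So m_A(x) = (x + 5)^2 = x^2 + 10*x + 25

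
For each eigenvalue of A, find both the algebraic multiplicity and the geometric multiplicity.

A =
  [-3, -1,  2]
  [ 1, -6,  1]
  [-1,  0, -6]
λ = -5: alg = 3, geom = 1

Step 1 — factor the characteristic polynomial to read off the algebraic multiplicities:
  χ_A(x) = (x + 5)^3

Step 2 — compute geometric multiplicities via the rank-nullity identity g(λ) = n − rank(A − λI):
  rank(A − (-5)·I) = 2, so dim ker(A − (-5)·I) = n − 2 = 1

Summary:
  λ = -5: algebraic multiplicity = 3, geometric multiplicity = 1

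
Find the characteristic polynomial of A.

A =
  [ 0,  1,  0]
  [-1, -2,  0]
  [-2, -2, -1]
x^3 + 3*x^2 + 3*x + 1

Expanding det(x·I − A) (e.g. by cofactor expansion or by noting that A is similar to its Jordan form J, which has the same characteristic polynomial as A) gives
  χ_A(x) = x^3 + 3*x^2 + 3*x + 1
which factors as (x + 1)^3. The eigenvalues (with algebraic multiplicities) are λ = -1 with multiplicity 3.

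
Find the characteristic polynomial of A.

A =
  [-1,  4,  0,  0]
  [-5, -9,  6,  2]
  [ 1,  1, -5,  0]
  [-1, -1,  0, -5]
x^4 + 20*x^3 + 150*x^2 + 500*x + 625

Expanding det(x·I − A) (e.g. by cofactor expansion or by noting that A is similar to its Jordan form J, which has the same characteristic polynomial as A) gives
  χ_A(x) = x^4 + 20*x^3 + 150*x^2 + 500*x + 625
which factors as (x + 5)^4. The eigenvalues (with algebraic multiplicities) are λ = -5 with multiplicity 4.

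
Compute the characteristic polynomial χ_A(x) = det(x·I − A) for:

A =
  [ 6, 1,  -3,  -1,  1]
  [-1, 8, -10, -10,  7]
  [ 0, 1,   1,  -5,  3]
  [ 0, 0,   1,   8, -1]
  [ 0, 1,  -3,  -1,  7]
x^5 - 30*x^4 + 360*x^3 - 2160*x^2 + 6480*x - 7776

Expanding det(x·I − A) (e.g. by cofactor expansion or by noting that A is similar to its Jordan form J, which has the same characteristic polynomial as A) gives
  χ_A(x) = x^5 - 30*x^4 + 360*x^3 - 2160*x^2 + 6480*x - 7776
which factors as (x - 6)^5. The eigenvalues (with algebraic multiplicities) are λ = 6 with multiplicity 5.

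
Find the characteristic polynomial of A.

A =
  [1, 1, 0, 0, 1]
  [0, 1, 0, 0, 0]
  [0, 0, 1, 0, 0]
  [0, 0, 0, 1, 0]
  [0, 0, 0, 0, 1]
x^5 - 5*x^4 + 10*x^3 - 10*x^2 + 5*x - 1

Expanding det(x·I − A) (e.g. by cofactor expansion or by noting that A is similar to its Jordan form J, which has the same characteristic polynomial as A) gives
  χ_A(x) = x^5 - 5*x^4 + 10*x^3 - 10*x^2 + 5*x - 1
which factors as (x - 1)^5. The eigenvalues (with algebraic multiplicities) are λ = 1 with multiplicity 5.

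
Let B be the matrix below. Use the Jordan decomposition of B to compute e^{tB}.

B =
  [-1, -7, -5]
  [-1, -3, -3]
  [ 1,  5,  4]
e^{tB} =
  [3*t^2/2 - t + 1, 3*t^2/2 - 7*t, 3*t^2 - 5*t]
  [t^2/2 - t, t^2/2 - 3*t + 1, t^2 - 3*t]
  [-t^2 + t, -t^2 + 5*t, -2*t^2 + 4*t + 1]

Strategy: write B = P · J · P⁻¹ where J is a Jordan canonical form, so e^{tB} = P · e^{tJ} · P⁻¹, and e^{tJ} can be computed block-by-block.

B has Jordan form
J =
  [0, 1, 0]
  [0, 0, 1]
  [0, 0, 0]
(up to reordering of blocks).

Per-block formulas:
  For a 3×3 Jordan block J_3(0): exp(t · J_3(0)) = e^(0t)·(I + t·N + (t^2/2)·N^2), where N is the 3×3 nilpotent shift.

After assembling e^{tJ} and conjugating by P, we get:

e^{tB} =
  [3*t^2/2 - t + 1, 3*t^2/2 - 7*t, 3*t^2 - 5*t]
  [t^2/2 - t, t^2/2 - 3*t + 1, t^2 - 3*t]
  [-t^2 + t, -t^2 + 5*t, -2*t^2 + 4*t + 1]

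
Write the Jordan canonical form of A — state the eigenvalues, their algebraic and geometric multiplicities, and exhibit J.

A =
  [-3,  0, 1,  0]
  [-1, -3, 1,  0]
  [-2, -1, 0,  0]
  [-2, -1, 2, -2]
J_3(-2) ⊕ J_1(-2)

The characteristic polynomial is
  det(x·I − A) = x^4 + 8*x^3 + 24*x^2 + 32*x + 16 = (x + 2)^4

Eigenvalues and multiplicities (the geometric multiplicity of λ is n − rank(A − λI), which equals the number of Jordan blocks for λ):
  λ = -2: algebraic multiplicity = 4, geometric multiplicity = 2

Determining the block sizes for each eigenvalue:
  λ = -2: with am = 4 and gm = 2, the partition is not yet determined (e.g. several partitions of 4 into 2 parts exist). Let N = A − (-2)·I. Computing rank(N^1) = 2, rank(N^2) = 1, rank(N^3) = 0; the number of blocks of size ≥ j is rank(N^{j−1}) − rank(N^j), giving [2, 1, 1]. So we have 1 block(s) of size 3, 1 block(s) of size 1 → block sizes [3, 1]

Assembling the blocks gives a Jordan form
J =
  [-2,  1,  0,  0]
  [ 0, -2,  1,  0]
  [ 0,  0, -2,  0]
  [ 0,  0,  0, -2]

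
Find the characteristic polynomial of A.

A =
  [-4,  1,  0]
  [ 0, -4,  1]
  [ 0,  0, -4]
x^3 + 12*x^2 + 48*x + 64

Expanding det(x·I − A) (e.g. by cofactor expansion or by noting that A is similar to its Jordan form J, which has the same characteristic polynomial as A) gives
  χ_A(x) = x^3 + 12*x^2 + 48*x + 64
which factors as (x + 4)^3. The eigenvalues (with algebraic multiplicities) are λ = -4 with multiplicity 3.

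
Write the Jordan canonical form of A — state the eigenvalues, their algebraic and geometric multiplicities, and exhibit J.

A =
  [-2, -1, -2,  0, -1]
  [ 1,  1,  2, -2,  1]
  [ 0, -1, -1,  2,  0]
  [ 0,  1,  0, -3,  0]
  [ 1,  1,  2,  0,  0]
J_3(-1) ⊕ J_1(-1) ⊕ J_1(-1)

The characteristic polynomial is
  det(x·I − A) = x^5 + 5*x^4 + 10*x^3 + 10*x^2 + 5*x + 1 = (x + 1)^5

Eigenvalues and multiplicities (the geometric multiplicity of λ is n − rank(A − λI), which equals the number of Jordan blocks for λ):
  λ = -1: algebraic multiplicity = 5, geometric multiplicity = 3

Determining the block sizes for each eigenvalue:
  λ = -1: with am = 5 and gm = 3, the partition is not yet determined (e.g. several partitions of 5 into 3 parts exist). Let N = A − (-1)·I. Computing rank(N^1) = 2, rank(N^2) = 1, rank(N^3) = 0; the number of blocks of size ≥ j is rank(N^{j−1}) − rank(N^j), giving [3, 1, 1]. So we have 1 block(s) of size 3, 2 block(s) of size 1 → block sizes [3, 1, 1]

Assembling the blocks gives a Jordan form
J =
  [-1,  1,  0,  0,  0]
  [ 0, -1,  1,  0,  0]
  [ 0,  0, -1,  0,  0]
  [ 0,  0,  0, -1,  0]
  [ 0,  0,  0,  0, -1]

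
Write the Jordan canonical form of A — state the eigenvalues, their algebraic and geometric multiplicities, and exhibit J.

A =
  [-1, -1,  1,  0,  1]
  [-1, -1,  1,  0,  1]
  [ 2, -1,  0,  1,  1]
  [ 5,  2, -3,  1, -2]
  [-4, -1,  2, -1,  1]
J_2(0) ⊕ J_2(0) ⊕ J_1(0)

The characteristic polynomial is
  det(x·I − A) = x^5

Eigenvalues and multiplicities (the geometric multiplicity of λ is n − rank(A − λI), which equals the number of Jordan blocks for λ):
  λ = 0: algebraic multiplicity = 5, geometric multiplicity = 3

Determining the block sizes for each eigenvalue:
  λ = 0: with am = 5 and gm = 3, the partition is not yet determined (e.g. several partitions of 5 into 3 parts exist). Let N = A − (0)·I. Computing rank(N^1) = 2, rank(N^2) = 0; the number of blocks of size ≥ j is rank(N^{j−1}) − rank(N^j), giving [3, 2]. So we have 2 block(s) of size 2, 1 block(s) of size 1 → block sizes [2, 2, 1]

Assembling the blocks gives a Jordan form
J =
  [0, 1, 0, 0, 0]
  [0, 0, 0, 0, 0]
  [0, 0, 0, 1, 0]
  [0, 0, 0, 0, 0]
  [0, 0, 0, 0, 0]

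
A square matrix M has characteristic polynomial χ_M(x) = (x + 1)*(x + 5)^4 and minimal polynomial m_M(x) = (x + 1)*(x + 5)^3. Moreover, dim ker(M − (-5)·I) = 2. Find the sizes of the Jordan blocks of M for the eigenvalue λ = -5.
Block sizes for λ = -5: [3, 1]

Step 1 — from the characteristic polynomial, algebraic multiplicity of λ = -5 is 4. From dim ker(M − (-5)·I) = 2, there are exactly 2 Jordan blocks for λ = -5.
Step 2 — from the minimal polynomial, the factor (x + 5)^3 tells us the largest block for λ = -5 has size 3.
Step 3 — with total size 4, 2 blocks, and largest block 3, the block sizes (in nonincreasing order) are [3, 1].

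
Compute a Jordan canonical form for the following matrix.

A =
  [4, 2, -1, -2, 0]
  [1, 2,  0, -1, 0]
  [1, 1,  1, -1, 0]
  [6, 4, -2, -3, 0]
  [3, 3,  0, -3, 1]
J_3(1) ⊕ J_1(1) ⊕ J_1(1)

The characteristic polynomial is
  det(x·I − A) = x^5 - 5*x^4 + 10*x^3 - 10*x^2 + 5*x - 1 = (x - 1)^5

Eigenvalues and multiplicities (the geometric multiplicity of λ is n − rank(A − λI), which equals the number of Jordan blocks for λ):
  λ = 1: algebraic multiplicity = 5, geometric multiplicity = 3

Determining the block sizes for each eigenvalue:
  λ = 1: with am = 5 and gm = 3, the partition is not yet determined (e.g. several partitions of 5 into 3 parts exist). Let N = A − (1)·I. Computing rank(N^1) = 2, rank(N^2) = 1, rank(N^3) = 0; the number of blocks of size ≥ j is rank(N^{j−1}) − rank(N^j), giving [3, 1, 1]. So we have 1 block(s) of size 3, 2 block(s) of size 1 → block sizes [3, 1, 1]

Assembling the blocks gives a Jordan form
J =
  [1, 1, 0, 0, 0]
  [0, 1, 1, 0, 0]
  [0, 0, 1, 0, 0]
  [0, 0, 0, 1, 0]
  [0, 0, 0, 0, 1]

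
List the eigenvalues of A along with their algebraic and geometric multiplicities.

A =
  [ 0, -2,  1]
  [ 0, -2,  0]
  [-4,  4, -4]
λ = -2: alg = 3, geom = 2

Step 1 — factor the characteristic polynomial to read off the algebraic multiplicities:
  χ_A(x) = (x + 2)^3

Step 2 — compute geometric multiplicities via the rank-nullity identity g(λ) = n − rank(A − λI):
  rank(A − (-2)·I) = 1, so dim ker(A − (-2)·I) = n − 1 = 2

Summary:
  λ = -2: algebraic multiplicity = 3, geometric multiplicity = 2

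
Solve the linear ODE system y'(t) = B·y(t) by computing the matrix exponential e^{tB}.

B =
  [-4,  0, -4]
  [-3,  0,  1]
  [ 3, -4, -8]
e^{tB} =
  [-6*t^2*exp(-4*t) + exp(-4*t), 8*t^2*exp(-4*t), 8*t^2*exp(-4*t) - 4*t*exp(-4*t)]
  [-9*t^2*exp(-4*t)/2 - 3*t*exp(-4*t), 6*t^2*exp(-4*t) + 4*t*exp(-4*t) + exp(-4*t), 6*t^2*exp(-4*t) + t*exp(-4*t)]
  [3*t*exp(-4*t), -4*t*exp(-4*t), -4*t*exp(-4*t) + exp(-4*t)]

Strategy: write B = P · J · P⁻¹ where J is a Jordan canonical form, so e^{tB} = P · e^{tJ} · P⁻¹, and e^{tJ} can be computed block-by-block.

B has Jordan form
J =
  [-4,  1,  0]
  [ 0, -4,  1]
  [ 0,  0, -4]
(up to reordering of blocks).

Per-block formulas:
  For a 3×3 Jordan block J_3(-4): exp(t · J_3(-4)) = e^(-4t)·(I + t·N + (t^2/2)·N^2), where N is the 3×3 nilpotent shift.

After assembling e^{tJ} and conjugating by P, we get:

e^{tB} =
  [-6*t^2*exp(-4*t) + exp(-4*t), 8*t^2*exp(-4*t), 8*t^2*exp(-4*t) - 4*t*exp(-4*t)]
  [-9*t^2*exp(-4*t)/2 - 3*t*exp(-4*t), 6*t^2*exp(-4*t) + 4*t*exp(-4*t) + exp(-4*t), 6*t^2*exp(-4*t) + t*exp(-4*t)]
  [3*t*exp(-4*t), -4*t*exp(-4*t), -4*t*exp(-4*t) + exp(-4*t)]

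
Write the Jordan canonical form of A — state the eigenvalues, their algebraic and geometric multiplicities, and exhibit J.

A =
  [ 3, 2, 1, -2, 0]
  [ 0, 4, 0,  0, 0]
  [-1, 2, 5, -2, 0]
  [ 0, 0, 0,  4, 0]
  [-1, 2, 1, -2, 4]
J_2(4) ⊕ J_1(4) ⊕ J_1(4) ⊕ J_1(4)

The characteristic polynomial is
  det(x·I − A) = x^5 - 20*x^4 + 160*x^3 - 640*x^2 + 1280*x - 1024 = (x - 4)^5

Eigenvalues and multiplicities (the geometric multiplicity of λ is n − rank(A − λI), which equals the number of Jordan blocks for λ):
  λ = 4: algebraic multiplicity = 5, geometric multiplicity = 4

Determining the block sizes for each eigenvalue:
  λ = 4: 4 blocks summing to 5 forces exactly one block of size 2 and the rest size 1 → block sizes [2, 1, 1, 1]

Assembling the blocks gives a Jordan form
J =
  [4, 1, 0, 0, 0]
  [0, 4, 0, 0, 0]
  [0, 0, 4, 0, 0]
  [0, 0, 0, 4, 0]
  [0, 0, 0, 0, 4]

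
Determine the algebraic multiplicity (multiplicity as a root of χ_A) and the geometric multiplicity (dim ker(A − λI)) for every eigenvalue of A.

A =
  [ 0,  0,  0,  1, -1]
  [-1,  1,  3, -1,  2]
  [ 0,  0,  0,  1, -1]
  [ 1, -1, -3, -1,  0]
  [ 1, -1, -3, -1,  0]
λ = 0: alg = 5, geom = 3

Step 1 — factor the characteristic polynomial to read off the algebraic multiplicities:
  χ_A(x) = x^5

Step 2 — compute geometric multiplicities via the rank-nullity identity g(λ) = n − rank(A − λI):
  rank(A − (0)·I) = 2, so dim ker(A − (0)·I) = n − 2 = 3

Summary:
  λ = 0: algebraic multiplicity = 5, geometric multiplicity = 3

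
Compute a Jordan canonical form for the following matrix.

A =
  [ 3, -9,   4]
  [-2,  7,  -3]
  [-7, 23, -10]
J_3(0)

The characteristic polynomial is
  det(x·I − A) = x^3

Eigenvalues and multiplicities (the geometric multiplicity of λ is n − rank(A − λI), which equals the number of Jordan blocks for λ):
  λ = 0: algebraic multiplicity = 3, geometric multiplicity = 1

Determining the block sizes for each eigenvalue:
  λ = 0: one block (gm = 1), so the single block has size am = 3 → block sizes [3]

Assembling the blocks gives a Jordan form
J =
  [0, 1, 0]
  [0, 0, 1]
  [0, 0, 0]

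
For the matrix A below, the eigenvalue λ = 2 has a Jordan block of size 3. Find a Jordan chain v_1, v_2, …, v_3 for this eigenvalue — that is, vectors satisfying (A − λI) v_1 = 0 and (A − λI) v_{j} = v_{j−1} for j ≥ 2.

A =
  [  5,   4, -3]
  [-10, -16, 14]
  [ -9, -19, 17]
A Jordan chain for λ = 2 of length 3:
v_1 = (-4, 24, 28)ᵀ
v_2 = (3, -10, -9)ᵀ
v_3 = (1, 0, 0)ᵀ

Let N = A − (2)·I. We want v_3 with N^3 v_3 = 0 but N^2 v_3 ≠ 0; then v_{j-1} := N · v_j for j = 3, …, 2.

Pick v_3 = (1, 0, 0)ᵀ.
Then v_2 = N · v_3 = (3, -10, -9)ᵀ.
Then v_1 = N · v_2 = (-4, 24, 28)ᵀ.

Sanity check: (A − (2)·I) v_1 = (0, 0, 0)ᵀ = 0. ✓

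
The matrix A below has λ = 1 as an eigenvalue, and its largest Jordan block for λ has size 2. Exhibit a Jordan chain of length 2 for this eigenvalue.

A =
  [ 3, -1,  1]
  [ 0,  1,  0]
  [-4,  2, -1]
A Jordan chain for λ = 1 of length 2:
v_1 = (2, 0, -4)ᵀ
v_2 = (1, 0, 0)ᵀ

Let N = A − (1)·I. We want v_2 with N^2 v_2 = 0 but N^1 v_2 ≠ 0; then v_{j-1} := N · v_j for j = 2, …, 2.

Pick v_2 = (1, 0, 0)ᵀ.
Then v_1 = N · v_2 = (2, 0, -4)ᵀ.

Sanity check: (A − (1)·I) v_1 = (0, 0, 0)ᵀ = 0. ✓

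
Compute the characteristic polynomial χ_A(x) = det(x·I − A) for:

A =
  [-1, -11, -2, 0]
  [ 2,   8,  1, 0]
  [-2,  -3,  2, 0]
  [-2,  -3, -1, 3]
x^4 - 12*x^3 + 54*x^2 - 108*x + 81

Expanding det(x·I − A) (e.g. by cofactor expansion or by noting that A is similar to its Jordan form J, which has the same characteristic polynomial as A) gives
  χ_A(x) = x^4 - 12*x^3 + 54*x^2 - 108*x + 81
which factors as (x - 3)^4. The eigenvalues (with algebraic multiplicities) are λ = 3 with multiplicity 4.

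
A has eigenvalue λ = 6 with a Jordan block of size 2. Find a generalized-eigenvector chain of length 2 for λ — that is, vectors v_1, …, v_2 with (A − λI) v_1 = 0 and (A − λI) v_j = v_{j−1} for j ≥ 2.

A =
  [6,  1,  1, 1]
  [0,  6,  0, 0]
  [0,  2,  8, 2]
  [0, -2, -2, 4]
A Jordan chain for λ = 6 of length 2:
v_1 = (1, 0, 2, -2)ᵀ
v_2 = (0, 1, 0, 0)ᵀ

Let N = A − (6)·I. We want v_2 with N^2 v_2 = 0 but N^1 v_2 ≠ 0; then v_{j-1} := N · v_j for j = 2, …, 2.

Pick v_2 = (0, 1, 0, 0)ᵀ.
Then v_1 = N · v_2 = (1, 0, 2, -2)ᵀ.

Sanity check: (A − (6)·I) v_1 = (0, 0, 0, 0)ᵀ = 0. ✓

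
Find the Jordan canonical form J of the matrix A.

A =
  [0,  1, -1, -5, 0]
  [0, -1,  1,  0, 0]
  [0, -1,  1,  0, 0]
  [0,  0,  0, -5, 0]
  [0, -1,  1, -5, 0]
J_1(-5) ⊕ J_2(0) ⊕ J_1(0) ⊕ J_1(0)

The characteristic polynomial is
  det(x·I − A) = x^5 + 5*x^4 = x^4*(x + 5)

Eigenvalues and multiplicities (the geometric multiplicity of λ is n − rank(A − λI), which equals the number of Jordan blocks for λ):
  λ = -5: algebraic multiplicity = 1, geometric multiplicity = 1
  λ = 0: algebraic multiplicity = 4, geometric multiplicity = 3

Determining the block sizes for each eigenvalue:
  λ = -5: one block (gm = 1), so the single block has size am = 1 → block sizes [1]
  λ = 0: 3 blocks summing to 4 forces exactly one block of size 2 and the rest size 1 → block sizes [2, 1, 1]

Assembling the blocks gives a Jordan form
J =
  [-5, 0, 0, 0, 0]
  [ 0, 0, 1, 0, 0]
  [ 0, 0, 0, 0, 0]
  [ 0, 0, 0, 0, 0]
  [ 0, 0, 0, 0, 0]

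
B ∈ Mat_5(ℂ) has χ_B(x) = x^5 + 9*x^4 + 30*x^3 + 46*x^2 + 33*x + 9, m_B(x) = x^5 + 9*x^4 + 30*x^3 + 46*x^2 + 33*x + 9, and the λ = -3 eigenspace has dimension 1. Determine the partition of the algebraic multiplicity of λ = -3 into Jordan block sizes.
Block sizes for λ = -3: [2]

Step 1 — from the characteristic polynomial, algebraic multiplicity of λ = -3 is 2. From dim ker(B − (-3)·I) = 1, there are exactly 1 Jordan blocks for λ = -3.
Step 2 — from the minimal polynomial, the factor (x + 3)^2 tells us the largest block for λ = -3 has size 2.
Step 3 — with total size 2, 1 blocks, and largest block 2, the block sizes (in nonincreasing order) are [2].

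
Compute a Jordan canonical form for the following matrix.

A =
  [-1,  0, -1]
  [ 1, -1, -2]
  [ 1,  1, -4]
J_3(-2)

The characteristic polynomial is
  det(x·I − A) = x^3 + 6*x^2 + 12*x + 8 = (x + 2)^3

Eigenvalues and multiplicities (the geometric multiplicity of λ is n − rank(A − λI), which equals the number of Jordan blocks for λ):
  λ = -2: algebraic multiplicity = 3, geometric multiplicity = 1

Determining the block sizes for each eigenvalue:
  λ = -2: one block (gm = 1), so the single block has size am = 3 → block sizes [3]

Assembling the blocks gives a Jordan form
J =
  [-2,  1,  0]
  [ 0, -2,  1]
  [ 0,  0, -2]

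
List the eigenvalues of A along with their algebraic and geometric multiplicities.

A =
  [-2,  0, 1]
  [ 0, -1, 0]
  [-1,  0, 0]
λ = -1: alg = 3, geom = 2

Step 1 — factor the characteristic polynomial to read off the algebraic multiplicities:
  χ_A(x) = (x + 1)^3

Step 2 — compute geometric multiplicities via the rank-nullity identity g(λ) = n − rank(A − λI):
  rank(A − (-1)·I) = 1, so dim ker(A − (-1)·I) = n − 1 = 2

Summary:
  λ = -1: algebraic multiplicity = 3, geometric multiplicity = 2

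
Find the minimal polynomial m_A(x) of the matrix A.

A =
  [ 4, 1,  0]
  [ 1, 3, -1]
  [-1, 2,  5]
x^3 - 12*x^2 + 48*x - 64

The characteristic polynomial is χ_A(x) = (x - 4)^3, so the eigenvalues are known. The minimal polynomial is
  m_A(x) = Π_λ (x − λ)^{k_λ}
where k_λ is the size of the *largest* Jordan block for λ (equivalently, the smallest k with (A − λI)^k v = 0 for every generalised eigenvector v of λ).

  λ = 4: largest Jordan block has size 3, contributing (x − 4)^3

So m_A(x) = (x - 4)^3 = x^3 - 12*x^2 + 48*x - 64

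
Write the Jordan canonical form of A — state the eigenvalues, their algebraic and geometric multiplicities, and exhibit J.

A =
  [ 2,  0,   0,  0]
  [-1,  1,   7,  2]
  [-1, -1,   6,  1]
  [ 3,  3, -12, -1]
J_3(2) ⊕ J_1(2)

The characteristic polynomial is
  det(x·I − A) = x^4 - 8*x^3 + 24*x^2 - 32*x + 16 = (x - 2)^4

Eigenvalues and multiplicities (the geometric multiplicity of λ is n − rank(A − λI), which equals the number of Jordan blocks for λ):
  λ = 2: algebraic multiplicity = 4, geometric multiplicity = 2

Determining the block sizes for each eigenvalue:
  λ = 2: with am = 4 and gm = 2, the partition is not yet determined (e.g. several partitions of 4 into 2 parts exist). Let N = A − (2)·I. Computing rank(N^1) = 2, rank(N^2) = 1, rank(N^3) = 0; the number of blocks of size ≥ j is rank(N^{j−1}) − rank(N^j), giving [2, 1, 1]. So we have 1 block(s) of size 3, 1 block(s) of size 1 → block sizes [3, 1]

Assembling the blocks gives a Jordan form
J =
  [2, 1, 0, 0]
  [0, 2, 1, 0]
  [0, 0, 2, 0]
  [0, 0, 0, 2]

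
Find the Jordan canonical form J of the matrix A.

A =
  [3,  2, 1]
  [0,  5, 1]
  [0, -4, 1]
J_2(3) ⊕ J_1(3)

The characteristic polynomial is
  det(x·I − A) = x^3 - 9*x^2 + 27*x - 27 = (x - 3)^3

Eigenvalues and multiplicities (the geometric multiplicity of λ is n − rank(A − λI), which equals the number of Jordan blocks for λ):
  λ = 3: algebraic multiplicity = 3, geometric multiplicity = 2

Determining the block sizes for each eigenvalue:
  λ = 3: 2 blocks summing to 3 forces exactly one block of size 2 and the rest size 1 → block sizes [2, 1]

Assembling the blocks gives a Jordan form
J =
  [3, 1, 0]
  [0, 3, 0]
  [0, 0, 3]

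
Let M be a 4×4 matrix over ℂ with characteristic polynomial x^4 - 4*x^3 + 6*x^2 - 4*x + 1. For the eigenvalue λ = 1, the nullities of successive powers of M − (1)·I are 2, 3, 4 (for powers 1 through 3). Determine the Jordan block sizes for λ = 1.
Block sizes for λ = 1: [3, 1]

From the dimensions of kernels of powers, the number of Jordan blocks of size at least j is d_j − d_{j−1} where d_j = dim ker(N^j) (with d_0 = 0). Computing the differences gives [2, 1, 1].
The number of blocks of size exactly k is (#blocks of size ≥ k) − (#blocks of size ≥ k + 1), so the partition is: 1 block(s) of size 1, 1 block(s) of size 3.
In nonincreasing order the block sizes are [3, 1].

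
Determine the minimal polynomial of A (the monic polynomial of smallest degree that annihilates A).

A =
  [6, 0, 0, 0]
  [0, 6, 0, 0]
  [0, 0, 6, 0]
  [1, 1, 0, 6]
x^2 - 12*x + 36

The characteristic polynomial is χ_A(x) = (x - 6)^4, so the eigenvalues are known. The minimal polynomial is
  m_A(x) = Π_λ (x − λ)^{k_λ}
where k_λ is the size of the *largest* Jordan block for λ (equivalently, the smallest k with (A − λI)^k v = 0 for every generalised eigenvector v of λ).

  λ = 6: largest Jordan block has size 2, contributing (x − 6)^2

So m_A(x) = (x - 6)^2 = x^2 - 12*x + 36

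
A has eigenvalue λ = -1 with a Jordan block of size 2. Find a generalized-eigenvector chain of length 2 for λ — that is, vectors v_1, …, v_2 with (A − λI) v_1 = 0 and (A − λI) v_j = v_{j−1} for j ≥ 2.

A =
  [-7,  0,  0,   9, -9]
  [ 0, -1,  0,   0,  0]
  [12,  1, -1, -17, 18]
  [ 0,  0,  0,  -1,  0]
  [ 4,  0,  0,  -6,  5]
A Jordan chain for λ = -1 of length 2:
v_1 = (-6, 0, 12, 0, 4)ᵀ
v_2 = (1, 0, 0, 0, 0)ᵀ

Let N = A − (-1)·I. We want v_2 with N^2 v_2 = 0 but N^1 v_2 ≠ 0; then v_{j-1} := N · v_j for j = 2, …, 2.

Pick v_2 = (1, 0, 0, 0, 0)ᵀ.
Then v_1 = N · v_2 = (-6, 0, 12, 0, 4)ᵀ.

Sanity check: (A − (-1)·I) v_1 = (0, 0, 0, 0, 0)ᵀ = 0. ✓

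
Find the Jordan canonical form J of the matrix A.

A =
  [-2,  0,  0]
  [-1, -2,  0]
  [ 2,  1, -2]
J_3(-2)

The characteristic polynomial is
  det(x·I − A) = x^3 + 6*x^2 + 12*x + 8 = (x + 2)^3

Eigenvalues and multiplicities (the geometric multiplicity of λ is n − rank(A − λI), which equals the number of Jordan blocks for λ):
  λ = -2: algebraic multiplicity = 3, geometric multiplicity = 1

Determining the block sizes for each eigenvalue:
  λ = -2: one block (gm = 1), so the single block has size am = 3 → block sizes [3]

Assembling the blocks gives a Jordan form
J =
  [-2,  1,  0]
  [ 0, -2,  1]
  [ 0,  0, -2]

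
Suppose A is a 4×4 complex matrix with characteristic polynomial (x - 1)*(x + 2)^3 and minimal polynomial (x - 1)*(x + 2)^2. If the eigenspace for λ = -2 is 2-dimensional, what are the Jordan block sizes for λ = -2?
Block sizes for λ = -2: [2, 1]

Step 1 — from the characteristic polynomial, algebraic multiplicity of λ = -2 is 3. From dim ker(A − (-2)·I) = 2, there are exactly 2 Jordan blocks for λ = -2.
Step 2 — from the minimal polynomial, the factor (x + 2)^2 tells us the largest block for λ = -2 has size 2.
Step 3 — with total size 3, 2 blocks, and largest block 2, the block sizes (in nonincreasing order) are [2, 1].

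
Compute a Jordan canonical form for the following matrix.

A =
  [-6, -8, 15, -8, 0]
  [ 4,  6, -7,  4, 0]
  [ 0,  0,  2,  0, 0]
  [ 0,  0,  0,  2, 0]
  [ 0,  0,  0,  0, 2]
J_1(-2) ⊕ J_2(2) ⊕ J_1(2) ⊕ J_1(2)

The characteristic polynomial is
  det(x·I − A) = x^5 - 6*x^4 + 8*x^3 + 16*x^2 - 48*x + 32 = (x - 2)^4*(x + 2)

Eigenvalues and multiplicities (the geometric multiplicity of λ is n − rank(A − λI), which equals the number of Jordan blocks for λ):
  λ = -2: algebraic multiplicity = 1, geometric multiplicity = 1
  λ = 2: algebraic multiplicity = 4, geometric multiplicity = 3

Determining the block sizes for each eigenvalue:
  λ = -2: one block (gm = 1), so the single block has size am = 1 → block sizes [1]
  λ = 2: 3 blocks summing to 4 forces exactly one block of size 2 and the rest size 1 → block sizes [2, 1, 1]

Assembling the blocks gives a Jordan form
J =
  [-2, 0, 0, 0, 0]
  [ 0, 2, 1, 0, 0]
  [ 0, 0, 2, 0, 0]
  [ 0, 0, 0, 2, 0]
  [ 0, 0, 0, 0, 2]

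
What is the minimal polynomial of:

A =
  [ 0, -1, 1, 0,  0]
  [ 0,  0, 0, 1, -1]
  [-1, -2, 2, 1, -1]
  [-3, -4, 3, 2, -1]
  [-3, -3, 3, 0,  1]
x^2 - 2*x + 1

The characteristic polynomial is χ_A(x) = (x - 1)^5, so the eigenvalues are known. The minimal polynomial is
  m_A(x) = Π_λ (x − λ)^{k_λ}
where k_λ is the size of the *largest* Jordan block for λ (equivalently, the smallest k with (A − λI)^k v = 0 for every generalised eigenvector v of λ).

  λ = 1: largest Jordan block has size 2, contributing (x − 1)^2

So m_A(x) = (x - 1)^2 = x^2 - 2*x + 1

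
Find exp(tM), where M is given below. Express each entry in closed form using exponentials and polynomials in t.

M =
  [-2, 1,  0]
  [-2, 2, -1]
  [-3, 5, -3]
e^{tM} =
  [-t^2*exp(-t)/2 - t*exp(-t) + exp(-t), t^2*exp(-t) + t*exp(-t), -t^2*exp(-t)/2]
  [-t^2*exp(-t)/2 - 2*t*exp(-t), t^2*exp(-t) + 3*t*exp(-t) + exp(-t), -t^2*exp(-t)/2 - t*exp(-t)]
  [-t^2*exp(-t)/2 - 3*t*exp(-t), t^2*exp(-t) + 5*t*exp(-t), -t^2*exp(-t)/2 - 2*t*exp(-t) + exp(-t)]

Strategy: write M = P · J · P⁻¹ where J is a Jordan canonical form, so e^{tM} = P · e^{tJ} · P⁻¹, and e^{tJ} can be computed block-by-block.

M has Jordan form
J =
  [-1,  1,  0]
  [ 0, -1,  1]
  [ 0,  0, -1]
(up to reordering of blocks).

Per-block formulas:
  For a 3×3 Jordan block J_3(-1): exp(t · J_3(-1)) = e^(-1t)·(I + t·N + (t^2/2)·N^2), where N is the 3×3 nilpotent shift.

After assembling e^{tJ} and conjugating by P, we get:

e^{tM} =
  [-t^2*exp(-t)/2 - t*exp(-t) + exp(-t), t^2*exp(-t) + t*exp(-t), -t^2*exp(-t)/2]
  [-t^2*exp(-t)/2 - 2*t*exp(-t), t^2*exp(-t) + 3*t*exp(-t) + exp(-t), -t^2*exp(-t)/2 - t*exp(-t)]
  [-t^2*exp(-t)/2 - 3*t*exp(-t), t^2*exp(-t) + 5*t*exp(-t), -t^2*exp(-t)/2 - 2*t*exp(-t) + exp(-t)]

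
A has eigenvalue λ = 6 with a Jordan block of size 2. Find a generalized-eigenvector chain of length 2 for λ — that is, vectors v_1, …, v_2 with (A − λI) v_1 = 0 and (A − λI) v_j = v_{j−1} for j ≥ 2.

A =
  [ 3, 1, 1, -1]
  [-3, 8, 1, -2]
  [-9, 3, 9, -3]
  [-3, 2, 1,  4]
A Jordan chain for λ = 6 of length 2:
v_1 = (-3, -3, -9, -3)ᵀ
v_2 = (1, 0, 0, 0)ᵀ

Let N = A − (6)·I. We want v_2 with N^2 v_2 = 0 but N^1 v_2 ≠ 0; then v_{j-1} := N · v_j for j = 2, …, 2.

Pick v_2 = (1, 0, 0, 0)ᵀ.
Then v_1 = N · v_2 = (-3, -3, -9, -3)ᵀ.

Sanity check: (A − (6)·I) v_1 = (0, 0, 0, 0)ᵀ = 0. ✓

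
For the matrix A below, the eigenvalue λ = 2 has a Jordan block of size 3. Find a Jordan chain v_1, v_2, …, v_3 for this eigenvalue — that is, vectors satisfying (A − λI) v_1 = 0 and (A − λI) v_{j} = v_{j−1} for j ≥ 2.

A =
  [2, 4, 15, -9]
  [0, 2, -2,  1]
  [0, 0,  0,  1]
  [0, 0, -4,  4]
A Jordan chain for λ = 2 of length 3:
v_1 = (-2, 0, 0, 0)ᵀ
v_2 = (15, -2, -2, -4)ᵀ
v_3 = (0, 0, 1, 0)ᵀ

Let N = A − (2)·I. We want v_3 with N^3 v_3 = 0 but N^2 v_3 ≠ 0; then v_{j-1} := N · v_j for j = 3, …, 2.

Pick v_3 = (0, 0, 1, 0)ᵀ.
Then v_2 = N · v_3 = (15, -2, -2, -4)ᵀ.
Then v_1 = N · v_2 = (-2, 0, 0, 0)ᵀ.

Sanity check: (A − (2)·I) v_1 = (0, 0, 0, 0)ᵀ = 0. ✓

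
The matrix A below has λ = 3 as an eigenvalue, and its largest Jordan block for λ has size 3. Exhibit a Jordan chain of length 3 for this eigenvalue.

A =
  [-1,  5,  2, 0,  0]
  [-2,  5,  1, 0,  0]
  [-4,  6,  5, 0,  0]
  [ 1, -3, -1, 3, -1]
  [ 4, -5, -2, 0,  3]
A Jordan chain for λ = 3 of length 3:
v_1 = (-2, 0, -4, 2, 2)ᵀ
v_2 = (-4, -2, -4, 1, 4)ᵀ
v_3 = (1, 0, 0, 0, 0)ᵀ

Let N = A − (3)·I. We want v_3 with N^3 v_3 = 0 but N^2 v_3 ≠ 0; then v_{j-1} := N · v_j for j = 3, …, 2.

Pick v_3 = (1, 0, 0, 0, 0)ᵀ.
Then v_2 = N · v_3 = (-4, -2, -4, 1, 4)ᵀ.
Then v_1 = N · v_2 = (-2, 0, -4, 2, 2)ᵀ.

Sanity check: (A − (3)·I) v_1 = (0, 0, 0, 0, 0)ᵀ = 0. ✓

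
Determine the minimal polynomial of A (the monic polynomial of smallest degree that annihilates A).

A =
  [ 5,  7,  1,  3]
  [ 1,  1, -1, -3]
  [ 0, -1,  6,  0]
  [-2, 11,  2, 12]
x^3 - 18*x^2 + 108*x - 216

The characteristic polynomial is χ_A(x) = (x - 6)^4, so the eigenvalues are known. The minimal polynomial is
  m_A(x) = Π_λ (x − λ)^{k_λ}
where k_λ is the size of the *largest* Jordan block for λ (equivalently, the smallest k with (A − λI)^k v = 0 for every generalised eigenvector v of λ).

  λ = 6: largest Jordan block has size 3, contributing (x − 6)^3

So m_A(x) = (x - 6)^3 = x^3 - 18*x^2 + 108*x - 216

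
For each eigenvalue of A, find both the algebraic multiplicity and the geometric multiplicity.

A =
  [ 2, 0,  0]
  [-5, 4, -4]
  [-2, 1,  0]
λ = 2: alg = 3, geom = 1

Step 1 — factor the characteristic polynomial to read off the algebraic multiplicities:
  χ_A(x) = (x - 2)^3

Step 2 — compute geometric multiplicities via the rank-nullity identity g(λ) = n − rank(A − λI):
  rank(A − (2)·I) = 2, so dim ker(A − (2)·I) = n − 2 = 1

Summary:
  λ = 2: algebraic multiplicity = 3, geometric multiplicity = 1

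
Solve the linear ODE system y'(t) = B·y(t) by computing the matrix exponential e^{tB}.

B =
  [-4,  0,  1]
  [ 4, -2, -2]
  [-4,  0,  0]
e^{tB} =
  [-2*t*exp(-2*t) + exp(-2*t), 0, t*exp(-2*t)]
  [4*t*exp(-2*t), exp(-2*t), -2*t*exp(-2*t)]
  [-4*t*exp(-2*t), 0, 2*t*exp(-2*t) + exp(-2*t)]

Strategy: write B = P · J · P⁻¹ where J is a Jordan canonical form, so e^{tB} = P · e^{tJ} · P⁻¹, and e^{tJ} can be computed block-by-block.

B has Jordan form
J =
  [-2,  1,  0]
  [ 0, -2,  0]
  [ 0,  0, -2]
(up to reordering of blocks).

Per-block formulas:
  For a 2×2 Jordan block J_2(-2): exp(t · J_2(-2)) = e^(-2t)·(I + t·N), where N is the 2×2 nilpotent shift.
  For a 1×1 block at λ = -2: exp(t · [-2]) = [e^(-2t)].

After assembling e^{tJ} and conjugating by P, we get:

e^{tB} =
  [-2*t*exp(-2*t) + exp(-2*t), 0, t*exp(-2*t)]
  [4*t*exp(-2*t), exp(-2*t), -2*t*exp(-2*t)]
  [-4*t*exp(-2*t), 0, 2*t*exp(-2*t) + exp(-2*t)]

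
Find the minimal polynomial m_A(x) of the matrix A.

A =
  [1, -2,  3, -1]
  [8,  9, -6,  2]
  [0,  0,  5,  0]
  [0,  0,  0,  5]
x^2 - 10*x + 25

The characteristic polynomial is χ_A(x) = (x - 5)^4, so the eigenvalues are known. The minimal polynomial is
  m_A(x) = Π_λ (x − λ)^{k_λ}
where k_λ is the size of the *largest* Jordan block for λ (equivalently, the smallest k with (A − λI)^k v = 0 for every generalised eigenvector v of λ).

  λ = 5: largest Jordan block has size 2, contributing (x − 5)^2

So m_A(x) = (x - 5)^2 = x^2 - 10*x + 25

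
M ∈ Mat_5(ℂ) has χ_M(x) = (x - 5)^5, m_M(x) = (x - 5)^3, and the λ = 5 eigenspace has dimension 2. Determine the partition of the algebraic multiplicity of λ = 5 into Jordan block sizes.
Block sizes for λ = 5: [3, 2]

Step 1 — from the characteristic polynomial, algebraic multiplicity of λ = 5 is 5. From dim ker(M − (5)·I) = 2, there are exactly 2 Jordan blocks for λ = 5.
Step 2 — from the minimal polynomial, the factor (x − 5)^3 tells us the largest block for λ = 5 has size 3.
Step 3 — with total size 5, 2 blocks, and largest block 3, the block sizes (in nonincreasing order) are [3, 2].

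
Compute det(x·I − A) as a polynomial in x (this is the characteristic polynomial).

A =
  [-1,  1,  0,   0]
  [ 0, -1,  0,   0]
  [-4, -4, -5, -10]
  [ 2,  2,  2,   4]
x^4 + 3*x^3 + 3*x^2 + x

Expanding det(x·I − A) (e.g. by cofactor expansion or by noting that A is similar to its Jordan form J, which has the same characteristic polynomial as A) gives
  χ_A(x) = x^4 + 3*x^3 + 3*x^2 + x
which factors as x*(x + 1)^3. The eigenvalues (with algebraic multiplicities) are λ = -1 with multiplicity 3, λ = 0 with multiplicity 1.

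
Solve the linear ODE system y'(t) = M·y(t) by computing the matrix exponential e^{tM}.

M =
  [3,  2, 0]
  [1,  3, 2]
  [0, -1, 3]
e^{tM} =
  [t^2*exp(3*t) + exp(3*t), 2*t*exp(3*t), 2*t^2*exp(3*t)]
  [t*exp(3*t), exp(3*t), 2*t*exp(3*t)]
  [-t^2*exp(3*t)/2, -t*exp(3*t), -t^2*exp(3*t) + exp(3*t)]

Strategy: write M = P · J · P⁻¹ where J is a Jordan canonical form, so e^{tM} = P · e^{tJ} · P⁻¹, and e^{tJ} can be computed block-by-block.

M has Jordan form
J =
  [3, 1, 0]
  [0, 3, 1]
  [0, 0, 3]
(up to reordering of blocks).

Per-block formulas:
  For a 3×3 Jordan block J_3(3): exp(t · J_3(3)) = e^(3t)·(I + t·N + (t^2/2)·N^2), where N is the 3×3 nilpotent shift.

After assembling e^{tJ} and conjugating by P, we get:

e^{tM} =
  [t^2*exp(3*t) + exp(3*t), 2*t*exp(3*t), 2*t^2*exp(3*t)]
  [t*exp(3*t), exp(3*t), 2*t*exp(3*t)]
  [-t^2*exp(3*t)/2, -t*exp(3*t), -t^2*exp(3*t) + exp(3*t)]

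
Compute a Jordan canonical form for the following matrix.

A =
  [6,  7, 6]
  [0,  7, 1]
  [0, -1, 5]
J_3(6)

The characteristic polynomial is
  det(x·I − A) = x^3 - 18*x^2 + 108*x - 216 = (x - 6)^3

Eigenvalues and multiplicities (the geometric multiplicity of λ is n − rank(A − λI), which equals the number of Jordan blocks for λ):
  λ = 6: algebraic multiplicity = 3, geometric multiplicity = 1

Determining the block sizes for each eigenvalue:
  λ = 6: one block (gm = 1), so the single block has size am = 3 → block sizes [3]

Assembling the blocks gives a Jordan form
J =
  [6, 1, 0]
  [0, 6, 1]
  [0, 0, 6]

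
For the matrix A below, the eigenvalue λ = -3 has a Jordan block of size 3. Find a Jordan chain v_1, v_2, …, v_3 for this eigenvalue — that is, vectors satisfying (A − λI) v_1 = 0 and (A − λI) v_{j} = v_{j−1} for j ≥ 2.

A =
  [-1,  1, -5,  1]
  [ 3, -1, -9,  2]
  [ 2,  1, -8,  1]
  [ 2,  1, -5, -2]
A Jordan chain for λ = -3 of length 3:
v_1 = (-1, -2, -1, -1)ᵀ
v_2 = (2, 3, 2, 2)ᵀ
v_3 = (1, 0, 0, 0)ᵀ

Let N = A − (-3)·I. We want v_3 with N^3 v_3 = 0 but N^2 v_3 ≠ 0; then v_{j-1} := N · v_j for j = 3, …, 2.

Pick v_3 = (1, 0, 0, 0)ᵀ.
Then v_2 = N · v_3 = (2, 3, 2, 2)ᵀ.
Then v_1 = N · v_2 = (-1, -2, -1, -1)ᵀ.

Sanity check: (A − (-3)·I) v_1 = (0, 0, 0, 0)ᵀ = 0. ✓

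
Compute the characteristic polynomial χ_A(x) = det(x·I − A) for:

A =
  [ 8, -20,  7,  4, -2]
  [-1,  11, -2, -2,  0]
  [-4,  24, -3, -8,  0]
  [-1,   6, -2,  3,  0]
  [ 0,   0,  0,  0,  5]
x^5 - 24*x^4 + 230*x^3 - 1100*x^2 + 2625*x - 2500

Expanding det(x·I − A) (e.g. by cofactor expansion or by noting that A is similar to its Jordan form J, which has the same characteristic polynomial as A) gives
  χ_A(x) = x^5 - 24*x^4 + 230*x^3 - 1100*x^2 + 2625*x - 2500
which factors as (x - 5)^4*(x - 4). The eigenvalues (with algebraic multiplicities) are λ = 4 with multiplicity 1, λ = 5 with multiplicity 4.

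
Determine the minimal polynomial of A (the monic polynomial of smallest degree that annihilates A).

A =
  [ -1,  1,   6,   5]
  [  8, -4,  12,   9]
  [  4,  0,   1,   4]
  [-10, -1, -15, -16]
x^3 + 15*x^2 + 75*x + 125

The characteristic polynomial is χ_A(x) = (x + 5)^4, so the eigenvalues are known. The minimal polynomial is
  m_A(x) = Π_λ (x − λ)^{k_λ}
where k_λ is the size of the *largest* Jordan block for λ (equivalently, the smallest k with (A − λI)^k v = 0 for every generalised eigenvector v of λ).

  λ = -5: largest Jordan block has size 3, contributing (x + 5)^3

So m_A(x) = (x + 5)^3 = x^3 + 15*x^2 + 75*x + 125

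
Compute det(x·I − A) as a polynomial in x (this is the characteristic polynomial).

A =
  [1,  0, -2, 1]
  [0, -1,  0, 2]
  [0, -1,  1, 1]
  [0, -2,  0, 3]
x^4 - 4*x^3 + 6*x^2 - 4*x + 1

Expanding det(x·I − A) (e.g. by cofactor expansion or by noting that A is similar to its Jordan form J, which has the same characteristic polynomial as A) gives
  χ_A(x) = x^4 - 4*x^3 + 6*x^2 - 4*x + 1
which factors as (x - 1)^4. The eigenvalues (with algebraic multiplicities) are λ = 1 with multiplicity 4.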